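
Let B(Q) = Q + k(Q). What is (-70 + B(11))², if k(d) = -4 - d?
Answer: 5476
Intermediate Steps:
B(Q) = -4 (B(Q) = Q + (-4 - Q) = -4)
(-70 + B(11))² = (-70 - 4)² = (-74)² = 5476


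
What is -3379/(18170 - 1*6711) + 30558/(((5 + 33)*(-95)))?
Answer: -181181156/20683495 ≈ -8.7597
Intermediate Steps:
-3379/(18170 - 1*6711) + 30558/(((5 + 33)*(-95))) = -3379/(18170 - 6711) + 30558/((38*(-95))) = -3379/11459 + 30558/(-3610) = -3379*1/11459 + 30558*(-1/3610) = -3379/11459 - 15279/1805 = -181181156/20683495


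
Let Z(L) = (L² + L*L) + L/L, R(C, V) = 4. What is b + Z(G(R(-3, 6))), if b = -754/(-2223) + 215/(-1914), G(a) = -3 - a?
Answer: 10825451/109098 ≈ 99.227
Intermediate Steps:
Z(L) = 1 + 2*L² (Z(L) = (L² + L²) + 1 = 2*L² + 1 = 1 + 2*L²)
b = 24749/109098 (b = -754*(-1/2223) + 215*(-1/1914) = 58/171 - 215/1914 = 24749/109098 ≈ 0.22685)
b + Z(G(R(-3, 6))) = 24749/109098 + (1 + 2*(-3 - 1*4)²) = 24749/109098 + (1 + 2*(-3 - 4)²) = 24749/109098 + (1 + 2*(-7)²) = 24749/109098 + (1 + 2*49) = 24749/109098 + (1 + 98) = 24749/109098 + 99 = 10825451/109098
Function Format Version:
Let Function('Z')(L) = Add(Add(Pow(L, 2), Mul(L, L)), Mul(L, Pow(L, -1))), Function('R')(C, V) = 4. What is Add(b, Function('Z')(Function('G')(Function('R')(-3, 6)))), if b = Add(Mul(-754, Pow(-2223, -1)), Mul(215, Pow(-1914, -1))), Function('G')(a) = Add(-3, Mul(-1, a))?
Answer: Rational(10825451, 109098) ≈ 99.227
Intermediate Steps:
Function('Z')(L) = Add(1, Mul(2, Pow(L, 2))) (Function('Z')(L) = Add(Add(Pow(L, 2), Pow(L, 2)), 1) = Add(Mul(2, Pow(L, 2)), 1) = Add(1, Mul(2, Pow(L, 2))))
b = Rational(24749, 109098) (b = Add(Mul(-754, Rational(-1, 2223)), Mul(215, Rational(-1, 1914))) = Add(Rational(58, 171), Rational(-215, 1914)) = Rational(24749, 109098) ≈ 0.22685)
Add(b, Function('Z')(Function('G')(Function('R')(-3, 6)))) = Add(Rational(24749, 109098), Add(1, Mul(2, Pow(Add(-3, Mul(-1, 4)), 2)))) = Add(Rational(24749, 109098), Add(1, Mul(2, Pow(Add(-3, -4), 2)))) = Add(Rational(24749, 109098), Add(1, Mul(2, Pow(-7, 2)))) = Add(Rational(24749, 109098), Add(1, Mul(2, 49))) = Add(Rational(24749, 109098), Add(1, 98)) = Add(Rational(24749, 109098), 99) = Rational(10825451, 109098)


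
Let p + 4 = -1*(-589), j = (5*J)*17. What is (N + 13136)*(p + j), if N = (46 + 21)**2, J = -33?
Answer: -39127500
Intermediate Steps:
N = 4489 (N = 67**2 = 4489)
j = -2805 (j = (5*(-33))*17 = -165*17 = -2805)
p = 585 (p = -4 - 1*(-589) = -4 + 589 = 585)
(N + 13136)*(p + j) = (4489 + 13136)*(585 - 2805) = 17625*(-2220) = -39127500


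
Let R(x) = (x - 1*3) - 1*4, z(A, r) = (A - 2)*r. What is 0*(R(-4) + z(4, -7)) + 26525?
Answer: 26525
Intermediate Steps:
z(A, r) = r*(-2 + A) (z(A, r) = (-2 + A)*r = r*(-2 + A))
R(x) = -7 + x (R(x) = (x - 3) - 4 = (-3 + x) - 4 = -7 + x)
0*(R(-4) + z(4, -7)) + 26525 = 0*((-7 - 4) - 7*(-2 + 4)) + 26525 = 0*(-11 - 7*2) + 26525 = 0*(-11 - 14) + 26525 = 0*(-25) + 26525 = 0 + 26525 = 26525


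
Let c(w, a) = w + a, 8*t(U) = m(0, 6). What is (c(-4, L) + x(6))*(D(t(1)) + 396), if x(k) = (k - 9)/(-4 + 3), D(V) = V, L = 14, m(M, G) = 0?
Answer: 5148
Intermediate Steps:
t(U) = 0 (t(U) = (1/8)*0 = 0)
x(k) = 9 - k (x(k) = (-9 + k)/(-1) = (-9 + k)*(-1) = 9 - k)
c(w, a) = a + w
(c(-4, L) + x(6))*(D(t(1)) + 396) = ((14 - 4) + (9 - 1*6))*(0 + 396) = (10 + (9 - 6))*396 = (10 + 3)*396 = 13*396 = 5148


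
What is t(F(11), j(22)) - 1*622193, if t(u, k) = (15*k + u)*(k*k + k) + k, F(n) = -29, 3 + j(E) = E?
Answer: -524894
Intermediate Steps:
j(E) = -3 + E
t(u, k) = k + (k + k**2)*(u + 15*k) (t(u, k) = (u + 15*k)*(k**2 + k) + k = (u + 15*k)*(k + k**2) + k = (k + k**2)*(u + 15*k) + k = k + (k + k**2)*(u + 15*k))
t(F(11), j(22)) - 1*622193 = (-3 + 22)*(1 - 29 + 15*(-3 + 22) + 15*(-3 + 22)**2 + (-3 + 22)*(-29)) - 1*622193 = 19*(1 - 29 + 15*19 + 15*19**2 + 19*(-29)) - 622193 = 19*(1 - 29 + 285 + 15*361 - 551) - 622193 = 19*(1 - 29 + 285 + 5415 - 551) - 622193 = 19*5121 - 622193 = 97299 - 622193 = -524894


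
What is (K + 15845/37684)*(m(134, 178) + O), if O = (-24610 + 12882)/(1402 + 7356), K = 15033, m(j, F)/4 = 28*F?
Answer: 12363419501316990/41254559 ≈ 2.9969e+8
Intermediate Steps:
m(j, F) = 112*F (m(j, F) = 4*(28*F) = 112*F)
O = -5864/4379 (O = -11728/8758 = -11728*1/8758 = -5864/4379 ≈ -1.3391)
(K + 15845/37684)*(m(134, 178) + O) = (15033 + 15845/37684)*(112*178 - 5864/4379) = (15033 + 15845*(1/37684))*(19936 - 5864/4379) = (15033 + 15845/37684)*(87293880/4379) = (566519417/37684)*(87293880/4379) = 12363419501316990/41254559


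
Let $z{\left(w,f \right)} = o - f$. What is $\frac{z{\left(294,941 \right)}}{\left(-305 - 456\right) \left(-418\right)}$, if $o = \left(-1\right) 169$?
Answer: $- \frac{555}{159049} \approx -0.0034895$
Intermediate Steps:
$o = -169$
$z{\left(w,f \right)} = -169 - f$
$\frac{z{\left(294,941 \right)}}{\left(-305 - 456\right) \left(-418\right)} = \frac{-169 - 941}{\left(-305 - 456\right) \left(-418\right)} = \frac{-169 - 941}{\left(-761\right) \left(-418\right)} = - \frac{1110}{318098} = \left(-1110\right) \frac{1}{318098} = - \frac{555}{159049}$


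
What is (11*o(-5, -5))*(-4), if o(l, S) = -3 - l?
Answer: -88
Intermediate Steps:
(11*o(-5, -5))*(-4) = (11*(-3 - 1*(-5)))*(-4) = (11*(-3 + 5))*(-4) = (11*2)*(-4) = 22*(-4) = -88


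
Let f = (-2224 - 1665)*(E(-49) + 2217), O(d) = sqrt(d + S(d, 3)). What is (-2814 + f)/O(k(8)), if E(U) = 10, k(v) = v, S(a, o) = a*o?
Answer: -8663617*sqrt(2)/8 ≈ -1.5315e+6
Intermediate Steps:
O(d) = 2*sqrt(d) (O(d) = sqrt(d + d*3) = sqrt(d + 3*d) = sqrt(4*d) = 2*sqrt(d))
f = -8660803 (f = (-2224 - 1665)*(10 + 2217) = -3889*2227 = -8660803)
(-2814 + f)/O(k(8)) = (-2814 - 8660803)/((2*sqrt(8))) = -8663617*sqrt(2)/8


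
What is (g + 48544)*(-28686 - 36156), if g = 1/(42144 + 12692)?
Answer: -86303365768485/27418 ≈ -3.1477e+9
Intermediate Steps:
g = 1/54836 ≈ 1.8236e-5
(g + 48544)*(-28686 - 36156) = (1/54836 + 48544)*(-28686 - 36156) = (2661958785/54836)*(-64842) = -86303365768485/27418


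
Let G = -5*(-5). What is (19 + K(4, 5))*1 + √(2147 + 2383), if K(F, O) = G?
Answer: 44 + √4530 ≈ 111.31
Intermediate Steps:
G = 25
K(F, O) = 25
(19 + K(4, 5))*1 + √(2147 + 2383) = (19 + 25)*1 + √(2147 + 2383) = 44*1 + √4530 = 44 + √4530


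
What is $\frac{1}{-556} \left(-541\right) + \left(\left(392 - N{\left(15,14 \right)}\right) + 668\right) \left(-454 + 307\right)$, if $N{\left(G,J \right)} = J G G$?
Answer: $\frac{170820421}{556} \approx 3.0723 \cdot 10^{5}$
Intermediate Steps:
$N{\left(G,J \right)} = J G^{2}$ ($N{\left(G,J \right)} = G J G = J G^{2}$)
$\frac{1}{-556} \left(-541\right) + \left(\left(392 - N{\left(15,14 \right)}\right) + 668\right) \left(-454 + 307\right) = \frac{1}{-556} \left(-541\right) + \left(\left(392 - 14 \cdot 15^{2}\right) + 668\right) \left(-454 + 307\right) = \left(- \frac{1}{556}\right) \left(-541\right) + \left(\left(392 - 14 \cdot 225\right) + 668\right) \left(-147\right) = \frac{541}{556} + \left(\left(392 - 3150\right) + 668\right) \left(-147\right) = \frac{541}{556} + \left(-2758 + 668\right) \left(-147\right) = \frac{541}{556} - -307230 = \frac{541}{556} + 307230 = \frac{170820421}{556}$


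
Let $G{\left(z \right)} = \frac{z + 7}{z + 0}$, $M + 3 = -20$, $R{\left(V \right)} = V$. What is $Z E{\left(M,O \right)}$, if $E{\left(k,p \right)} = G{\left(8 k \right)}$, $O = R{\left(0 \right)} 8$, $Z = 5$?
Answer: $\frac{885}{184} \approx 4.8098$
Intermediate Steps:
$M = -23$ ($M = -3 - 20 = -23$)
$O = 0$ ($O = 0 \cdot 8 = 0$)
$G{\left(z \right)} = \frac{7 + z}{z}$
$E{\left(k,p \right)} = \frac{7 + 8 k}{8 k}$
$Z E{\left(M,O \right)} = 5 \frac{\frac{7}{8} - 23}{-23} = 5 \left(\left(- \frac{1}{23}\right) \left(- \frac{177}{8}\right)\right) = 5 \cdot \frac{177}{184} = \frac{885}{184}$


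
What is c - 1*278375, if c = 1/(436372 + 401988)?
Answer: -233378464999/838360 ≈ -2.7838e+5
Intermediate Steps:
c = 1/838360 ≈ 1.1928e-6
c - 1*278375 = 1/838360 - 1*278375 = 1/838360 - 278375 = -233378464999/838360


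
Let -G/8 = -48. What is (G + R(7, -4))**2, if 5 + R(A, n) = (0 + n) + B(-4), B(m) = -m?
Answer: 143641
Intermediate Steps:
G = 384 (G = -8*(-48) = 384)
R(A, n) = -1 + n (R(A, n) = -5 + ((0 + n) - 1*(-4)) = -5 + (n + 4) = -5 + (4 + n) = -1 + n)
(G + R(7, -4))**2 = (384 + (-1 - 4))**2 = (384 - 5)**2 = 379**2 = 143641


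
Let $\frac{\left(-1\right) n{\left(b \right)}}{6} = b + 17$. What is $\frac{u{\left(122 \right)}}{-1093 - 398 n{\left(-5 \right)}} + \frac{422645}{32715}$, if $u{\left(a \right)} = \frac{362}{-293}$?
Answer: $\frac{682650369745}{52840999737} \approx 12.919$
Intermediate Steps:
$n{\left(b \right)} = -102 - 6 b$ ($n{\left(b \right)} = - 6 \left(b + 17\right) = - 6 \left(17 + b\right) = -102 - 6 b$)
$u{\left(a \right)} = - \frac{362}{293}$ ($u{\left(a \right)} = 362 \left(- \frac{1}{293}\right) = - \frac{362}{293}$)
$\frac{u{\left(122 \right)}}{-1093 - 398 n{\left(-5 \right)}} + \frac{422645}{32715} = - \frac{362}{293 \left(-1093 - 398 \left(-102 - -30\right)\right)} + \frac{422645}{32715} = - \frac{362}{293 \left(-1093 - 398 \left(-102 + 30\right)\right)} + 422645 \cdot \frac{1}{32715} = - \frac{362}{293 \left(-1093 - -28656\right)} + \frac{84529}{6543} = - \frac{362}{293 \left(-1093 + 28656\right)} + \frac{84529}{6543} = - \frac{362}{293 \cdot 27563} + \frac{84529}{6543} = \left(- \frac{362}{293}\right) \frac{1}{27563} + \frac{84529}{6543} = - \frac{362}{8075959} + \frac{84529}{6543} = \frac{682650369745}{52840999737}$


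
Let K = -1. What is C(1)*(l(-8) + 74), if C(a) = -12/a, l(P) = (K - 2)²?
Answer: -996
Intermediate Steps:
l(P) = 9 (l(P) = (-1 - 2)² = (-3)² = 9)
C(1)*(l(-8) + 74) = (-12/1)*(9 + 74) = -12*1*83 = -12*83 = -996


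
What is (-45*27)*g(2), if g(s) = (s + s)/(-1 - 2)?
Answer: 1620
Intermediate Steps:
g(s) = -2*s/3 (g(s) = (2*s)/(-3) = (2*s)*(-⅓) = -2*s/3)
(-45*27)*g(2) = (-45*27)*(-⅔*2) = -1215*(-4/3) = 1620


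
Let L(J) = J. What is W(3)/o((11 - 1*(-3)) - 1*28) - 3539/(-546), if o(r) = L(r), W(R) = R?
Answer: 1711/273 ≈ 6.2674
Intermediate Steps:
o(r) = r
W(3)/o((11 - 1*(-3)) - 1*28) - 3539/(-546) = 3/((11 - 1*(-3)) - 1*28) - 3539/(-546) = 3/((11 + 3) - 28) - 3539*(-1/546) = 3/(14 - 28) + 3539/546 = 3/(-14) + 3539/546 = 3*(-1/14) + 3539/546 = -3/14 + 3539/546 = 1711/273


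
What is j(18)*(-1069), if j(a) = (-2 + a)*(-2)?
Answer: 34208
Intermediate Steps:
j(a) = 4 - 2*a
j(18)*(-1069) = (4 - 2*18)*(-1069) = (4 - 36)*(-1069) = -32*(-1069) = 34208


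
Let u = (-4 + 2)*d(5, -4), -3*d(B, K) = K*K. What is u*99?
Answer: 1056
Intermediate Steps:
d(B, K) = -K²/3 (d(B, K) = -K*K/3 = -K²/3)
u = 32/3 (u = (-4 + 2)*(-⅓*(-4)²) = -(-2)*16/3 = -2*(-16/3) = 32/3 ≈ 10.667)
u*99 = (32/3)*99 = 1056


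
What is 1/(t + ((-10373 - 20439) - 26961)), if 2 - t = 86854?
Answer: -1/144625 ≈ -6.9144e-6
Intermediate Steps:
t = -86852 (t = 2 - 1*86854 = 2 - 86854 = -86852)
1/(t + ((-10373 - 20439) - 26961)) = 1/(-86852 + ((-10373 - 20439) - 26961)) = 1/(-86852 + (-30812 - 26961)) = 1/(-86852 - 57773) = 1/(-144625) = -1/144625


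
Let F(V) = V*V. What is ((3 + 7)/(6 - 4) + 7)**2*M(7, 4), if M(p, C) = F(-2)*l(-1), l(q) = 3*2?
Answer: 3456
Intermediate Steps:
l(q) = 6
F(V) = V**2
M(p, C) = 24 (M(p, C) = (-2)**2*6 = 4*6 = 24)
((3 + 7)/(6 - 4) + 7)**2*M(7, 4) = ((3 + 7)/(6 - 4) + 7)**2*24 = (10/2 + 7)**2*24 = (10*(1/2) + 7)**2*24 = (5 + 7)**2*24 = 12**2*24 = 144*24 = 3456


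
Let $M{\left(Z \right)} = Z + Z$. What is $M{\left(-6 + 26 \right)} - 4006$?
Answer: $-3966$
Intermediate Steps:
$M{\left(Z \right)} = 2 Z$
$M{\left(-6 + 26 \right)} - 4006 = 2 \left(-6 + 26\right) - 4006 = 2 \cdot 20 - 4006 = 40 - 4006 = -3966$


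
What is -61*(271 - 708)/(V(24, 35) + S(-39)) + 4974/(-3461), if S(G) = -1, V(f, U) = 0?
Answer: -92264851/3461 ≈ -26658.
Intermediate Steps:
-61*(271 - 708)/(V(24, 35) + S(-39)) + 4974/(-3461) = -61*(271 - 708)/(0 - 1) + 4974/(-3461) = -61/((-1/(-437))) + 4974*(-1/3461) = -61/((-1*(-1/437))) - 4974/3461 = -61/1/437 - 4974/3461 = -61*437 - 4974/3461 = -26657 - 4974/3461 = -92264851/3461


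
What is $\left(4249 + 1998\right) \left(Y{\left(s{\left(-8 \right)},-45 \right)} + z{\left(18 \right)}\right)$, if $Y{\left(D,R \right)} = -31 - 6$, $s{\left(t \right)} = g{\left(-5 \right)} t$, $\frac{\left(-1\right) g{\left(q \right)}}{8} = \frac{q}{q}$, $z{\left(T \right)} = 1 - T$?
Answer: $-337338$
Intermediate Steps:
$g{\left(q \right)} = -8$ ($g{\left(q \right)} = - 8 \frac{q}{q} = \left(-8\right) 1 = -8$)
$s{\left(t \right)} = - 8 t$
$Y{\left(D,R \right)} = -37$ ($Y{\left(D,R \right)} = -31 - 6 = -37$)
$\left(4249 + 1998\right) \left(Y{\left(s{\left(-8 \right)},-45 \right)} + z{\left(18 \right)}\right) = \left(4249 + 1998\right) \left(-37 + \left(1 - 18\right)\right) = 6247 \left(-37 + \left(1 - 18\right)\right) = 6247 \left(-37 - 17\right) = 6247 \left(-54\right) = -337338$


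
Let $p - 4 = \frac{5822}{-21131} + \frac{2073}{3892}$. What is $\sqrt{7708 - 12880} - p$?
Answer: $- \frac{350112747}{82241852} + 2 i \sqrt{1293} \approx -4.2571 + 71.917 i$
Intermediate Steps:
$p = \frac{350112747}{82241852}$ ($p = 4 + \left(\frac{5822}{-21131} + \frac{2073}{3892}\right) = 4 + \left(5822 \left(- \frac{1}{21131}\right) + 2073 \cdot \frac{1}{3892}\right) = 4 + \left(- \frac{5822}{21131} + \frac{2073}{3892}\right) = 4 + \frac{21145339}{82241852} = \frac{350112747}{82241852} \approx 4.2571$)
$\sqrt{7708 - 12880} - p = \sqrt{7708 - 12880} - \frac{350112747}{82241852} = \sqrt{-5172} - \frac{350112747}{82241852} = 2 i \sqrt{1293} - \frac{350112747}{82241852} = - \frac{350112747}{82241852} + 2 i \sqrt{1293}$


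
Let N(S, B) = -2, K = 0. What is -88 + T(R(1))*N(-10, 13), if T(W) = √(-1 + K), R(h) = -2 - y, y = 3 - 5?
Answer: -88 - 2*I ≈ -88.0 - 2.0*I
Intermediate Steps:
y = -2
R(h) = 0 (R(h) = -2 - 1*(-2) = -2 + 2 = 0)
T(W) = I (T(W) = √(-1 + 0) = √(-1) = I)
-88 + T(R(1))*N(-10, 13) = -88 + I*(-2) = -88 - 2*I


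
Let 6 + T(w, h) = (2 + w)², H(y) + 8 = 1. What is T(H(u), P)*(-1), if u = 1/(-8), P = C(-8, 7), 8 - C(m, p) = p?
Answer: -19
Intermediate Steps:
C(m, p) = 8 - p
P = 1 (P = 8 - 1*7 = 8 - 7 = 1)
u = -⅛ (u = 1*(-⅛) = -⅛ ≈ -0.12500)
H(y) = -7 (H(y) = -8 + 1 = -7)
T(w, h) = -6 + (2 + w)²
T(H(u), P)*(-1) = (-6 + (2 - 7)²)*(-1) = (-6 + (-5)²)*(-1) = (-6 + 25)*(-1) = 19*(-1) = -19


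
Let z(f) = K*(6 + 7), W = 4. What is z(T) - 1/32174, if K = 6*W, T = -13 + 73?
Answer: 10038287/32174 ≈ 312.00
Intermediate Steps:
T = 60
K = 24 (K = 6*4 = 24)
z(f) = 312 (z(f) = 24*(6 + 7) = 24*13 = 312)
z(T) - 1/32174 = 312 - 1/32174 = 10038287/32174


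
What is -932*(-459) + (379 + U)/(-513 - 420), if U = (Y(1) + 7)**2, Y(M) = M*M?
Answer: 399125761/933 ≈ 4.2779e+5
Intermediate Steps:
Y(M) = M**2
U = 64 (U = (1**2 + 7)**2 = (1 + 7)**2 = 8**2 = 64)
-932*(-459) + (379 + U)/(-513 - 420) = -932*(-459) + (379 + 64)/(-513 - 420) = 427788 + 443/(-933) = 427788 + 443*(-1/933) = 427788 - 443/933 = 399125761/933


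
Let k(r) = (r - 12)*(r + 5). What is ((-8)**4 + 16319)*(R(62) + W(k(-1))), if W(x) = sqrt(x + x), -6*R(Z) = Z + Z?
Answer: -421910 + 40830*I*sqrt(26) ≈ -4.2191e+5 + 2.0819e+5*I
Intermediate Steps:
R(Z) = -Z/3 (R(Z) = -(Z + Z)/6 = -Z/3)
k(r) = (-12 + r)*(5 + r)
W(x) = sqrt(2)*sqrt(x) (W(x) = sqrt(2*x) = sqrt(2)*sqrt(x))
((-8)**4 + 16319)*(R(62) + W(k(-1))) = ((-8)**4 + 16319)*(-1/3*62 + sqrt(2)*sqrt(-60 + (-1)**2 - 7*(-1))) = (4096 + 16319)*(-62/3 + sqrt(2)*sqrt(-60 + 1 + 7)) = 20415*(-62/3 + sqrt(2)*sqrt(-52)) = 20415*(-62/3 + sqrt(2)*(2*I*sqrt(13))) = 20415*(-62/3 + 2*I*sqrt(26)) = -421910 + 40830*I*sqrt(26)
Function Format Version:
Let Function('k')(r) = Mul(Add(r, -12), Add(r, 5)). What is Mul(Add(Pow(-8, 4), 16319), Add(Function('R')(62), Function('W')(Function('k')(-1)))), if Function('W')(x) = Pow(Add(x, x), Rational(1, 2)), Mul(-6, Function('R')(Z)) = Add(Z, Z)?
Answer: Add(-421910, Mul(40830, I, Pow(26, Rational(1, 2)))) ≈ Add(-4.2191e+5, Mul(2.0819e+5, I))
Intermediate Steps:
Function('R')(Z) = Mul(Rational(-1, 3), Z) (Function('R')(Z) = Mul(Rational(-1, 6), Add(Z, Z)) = Mul(Rational(-1, 6), Mul(2, Z)) = Mul(Rational(-1, 3), Z))
Function('k')(r) = Mul(Add(-12, r), Add(5, r))
Function('W')(x) = Mul(Pow(2, Rational(1, 2)), Pow(x, Rational(1, 2))) (Function('W')(x) = Pow(Mul(2, x), Rational(1, 2)) = Mul(Pow(2, Rational(1, 2)), Pow(x, Rational(1, 2))))
Mul(Add(Pow(-8, 4), 16319), Add(Function('R')(62), Function('W')(Function('k')(-1)))) = Mul(Add(Pow(-8, 4), 16319), Add(Mul(Rational(-1, 3), 62), Mul(Pow(2, Rational(1, 2)), Pow(Add(-60, Pow(-1, 2), Mul(-7, -1)), Rational(1, 2))))) = Mul(Add(4096, 16319), Add(Rational(-62, 3), Mul(Pow(2, Rational(1, 2)), Pow(Add(-60, 1, 7), Rational(1, 2))))) = Mul(20415, Add(Rational(-62, 3), Mul(Pow(2, Rational(1, 2)), Pow(-52, Rational(1, 2))))) = Mul(20415, Add(Rational(-62, 3), Mul(Pow(2, Rational(1, 2)), Mul(2, I, Pow(13, Rational(1, 2)))))) = Mul(20415, Add(Rational(-62, 3), Mul(2, I, Pow(26, Rational(1, 2))))) = Add(-421910, Mul(40830, I, Pow(26, Rational(1, 2))))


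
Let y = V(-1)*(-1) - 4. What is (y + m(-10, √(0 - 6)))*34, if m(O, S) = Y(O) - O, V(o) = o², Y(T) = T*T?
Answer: 3570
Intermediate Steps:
Y(T) = T²
m(O, S) = O² - O
y = -5 (y = (-1)²*(-1) - 4 = 1*(-1) - 4 = -1 - 4 = -5)
(y + m(-10, √(0 - 6)))*34 = (-5 - 10*(-1 - 10))*34 = (-5 - 10*(-11))*34 = (-5 + 110)*34 = 105*34 = 3570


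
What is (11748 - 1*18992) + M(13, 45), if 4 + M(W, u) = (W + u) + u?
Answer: -7145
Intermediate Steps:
M(W, u) = -4 + W + 2*u (M(W, u) = -4 + ((W + u) + u) = -4 + (W + 2*u) = -4 + W + 2*u)
(11748 - 1*18992) + M(13, 45) = (11748 - 1*18992) + (-4 + 13 + 2*45) = (11748 - 18992) + (-4 + 13 + 90) = -7244 + 99 = -7145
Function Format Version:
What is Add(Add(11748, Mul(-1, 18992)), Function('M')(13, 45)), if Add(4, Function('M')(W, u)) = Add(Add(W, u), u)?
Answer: -7145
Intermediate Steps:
Function('M')(W, u) = Add(-4, W, Mul(2, u)) (Function('M')(W, u) = Add(-4, Add(Add(W, u), u)) = Add(-4, Add(W, Mul(2, u))) = Add(-4, W, Mul(2, u)))
Add(Add(11748, Mul(-1, 18992)), Function('M')(13, 45)) = Add(Add(11748, Mul(-1, 18992)), Add(-4, 13, Mul(2, 45))) = Add(Add(11748, -18992), Add(-4, 13, 90)) = Add(-7244, 99) = -7145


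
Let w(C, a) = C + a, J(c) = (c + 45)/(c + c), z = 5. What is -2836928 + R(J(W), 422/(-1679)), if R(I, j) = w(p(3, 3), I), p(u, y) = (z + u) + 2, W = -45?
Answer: -2836918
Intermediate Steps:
J(c) = (45 + c)/(2*c) (J(c) = (45 + c)/((2*c)) = (45 + c)*(1/(2*c)) = (45 + c)/(2*c))
p(u, y) = 7 + u (p(u, y) = (5 + u) + 2 = 7 + u)
R(I, j) = 10 + I (R(I, j) = (7 + 3) + I = 10 + I)
-2836928 + R(J(W), 422/(-1679)) = -2836928 + (10 + (½)*(45 - 45)/(-45)) = -2836928 + (10 + (½)*(-1/45)*0) = -2836928 + (10 + 0) = -2836928 + 10 = -2836918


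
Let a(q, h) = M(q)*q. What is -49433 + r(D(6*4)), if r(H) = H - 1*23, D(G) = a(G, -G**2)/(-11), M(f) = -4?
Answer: -543920/11 ≈ -49447.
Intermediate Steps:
a(q, h) = -4*q
D(G) = 4*G/11 (D(G) = -4*G/(-11) = -4*G*(-1/11) = 4*G/11)
r(H) = -23 + H (r(H) = H - 23 = -23 + H)
-49433 + r(D(6*4)) = -49433 + (-23 + 4*(6*4)/11) = -49433 + (-23 + (4/11)*24) = -49433 + (-23 + 96/11) = -49433 - 157/11 = -543920/11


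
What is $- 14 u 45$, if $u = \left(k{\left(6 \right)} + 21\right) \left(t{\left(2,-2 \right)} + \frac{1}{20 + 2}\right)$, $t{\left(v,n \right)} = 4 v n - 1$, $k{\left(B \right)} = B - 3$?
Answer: $\frac{2819880}{11} \approx 2.5635 \cdot 10^{5}$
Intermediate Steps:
$k{\left(B \right)} = -3 + B$ ($k{\left(B \right)} = B - 3 = -3 + B$)
$t{\left(v,n \right)} = -1 + 4 n v$ ($t{\left(v,n \right)} = 4 n v - 1 = -1 + 4 n v$)
$u = - \frac{4476}{11}$ ($u = \left(\left(-3 + 6\right) + 21\right) \left(\left(-1 + 4 \left(-2\right) 2\right) + \frac{1}{20 + 2}\right) = \left(3 + 21\right) \left(\left(-1 - 16\right) + \frac{1}{22}\right) = 24 \left(-17 + \frac{1}{22}\right) = 24 \left(- \frac{373}{22}\right) = - \frac{4476}{11} \approx -406.91$)
$- 14 u 45 = \left(-14\right) \left(- \frac{4476}{11}\right) 45 = \frac{62664}{11} \cdot 45 = \frac{2819880}{11}$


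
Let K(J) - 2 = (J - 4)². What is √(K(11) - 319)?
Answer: 2*I*√67 ≈ 16.371*I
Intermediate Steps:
K(J) = 2 + (-4 + J)² (K(J) = 2 + (J - 4)² = 2 + (-4 + J)²)
√(K(11) - 319) = √((2 + (-4 + 11)²) - 319) = √((2 + 7²) - 319) = √((2 + 49) - 319) = √(51 - 319) = √(-268) = 2*I*√67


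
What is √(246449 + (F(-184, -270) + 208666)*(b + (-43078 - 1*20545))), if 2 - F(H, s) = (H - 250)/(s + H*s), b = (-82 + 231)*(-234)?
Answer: 2*I*√38713558947376135/2745 ≈ 1.4336e+5*I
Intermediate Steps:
b = -34866 (b = 149*(-234) = -34866)
F(H, s) = 2 - (-250 + H)/(s + H*s) (F(H, s) = 2 - (H - 250)/(s + H*s) = 2 - (-250 + H)/(s + H*s))
√(246449 + (F(-184, -270) + 208666)*(b + (-43078 - 1*20545))) = √(246449 + ((250 - 1*(-184) + 2*(-270) + 2*(-184)*(-270))/((-270)*(1 - 184)) + 208666)*(-34866 + (-43078 - 1*20545))) = √(246449 + (-1/270*(250 + 184 - 540 + 99360)/(-183) + 208666)*(-34866 + (-43078 - 20545))) = √(246449 + (-1/270*(-1/183)*99254 + 208666)*(-34866 - 63623)) = √(246449 + (49627/24705 + 208666)*(-98489)) = √(246449 + (5155143157/24705)*(-98489)) = √(246449 - 507724894389773/24705) = √(-507718805867228/24705) = 2*I*√38713558947376135/2745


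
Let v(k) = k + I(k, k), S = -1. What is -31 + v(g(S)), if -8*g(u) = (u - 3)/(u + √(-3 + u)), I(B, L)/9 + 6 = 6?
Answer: -311/10 - I/5 ≈ -31.1 - 0.2*I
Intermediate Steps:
I(B, L) = 0 (I(B, L) = -54 + 9*6 = -54 + 54 = 0)
g(u) = -(-3 + u)/(8*(u + √(-3 + u))) (g(u) = -(u - 3)/(8*(u + √(-3 + u))) = -(-3 + u)/(8*(u + √(-3 + u))))
v(k) = k (v(k) = k + 0 = k)
-31 + v(g(S)) = -31 + (3 - 1*(-1))/(8*(-1 + √(-3 - 1))) = -31 + (3 + 1)/(8*(-1 + √(-4))) = -31 + (⅛)*4/(-1 + 2*I) = -31 + (⅛)*((-1 - 2*I)/5)*4 = -31 + (-⅒ - I/5) = -311/10 - I/5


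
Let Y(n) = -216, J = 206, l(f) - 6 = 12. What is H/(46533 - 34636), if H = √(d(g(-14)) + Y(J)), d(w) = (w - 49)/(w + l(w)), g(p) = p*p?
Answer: I*√9860478/2545958 ≈ 0.0012334*I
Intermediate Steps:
l(f) = 18 (l(f) = 6 + 12 = 18)
g(p) = p²
d(w) = (-49 + w)/(18 + w) (d(w) = (w - 49)/(w + 18) = (-49 + w)/(18 + w))
H = I*√9860478/214 (H = √((-49 + (-14)²)/(18 + (-14)²) - 216) = √((-49 + 196)/(18 + 196) - 216) = √(147/214 - 216) = √(-46077/214) = I*√9860478/214 ≈ 14.674*I)
H/(46533 - 34636) = (I*√9860478/214)/(46533 - 34636) = (I*√9860478/214)/11897 = (I*√9860478/214)*(1/11897) = I*√9860478/2545958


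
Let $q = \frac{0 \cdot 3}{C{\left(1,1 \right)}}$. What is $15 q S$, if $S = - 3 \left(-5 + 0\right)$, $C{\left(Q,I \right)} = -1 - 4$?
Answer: $0$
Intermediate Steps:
$C{\left(Q,I \right)} = -5$
$S = 15$ ($S = \left(-3\right) \left(-5\right) = 15$)
$q = 0$ ($q = \frac{0 \cdot 3}{-5} = 0 \left(- \frac{1}{5}\right) = 0$)
$15 q S = 15 \cdot 0 \cdot 15 = 0 \cdot 15 = 0$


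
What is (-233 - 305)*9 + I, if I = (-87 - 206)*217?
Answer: -68423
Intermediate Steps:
I = -63581 (I = -293*217 = -63581)
(-233 - 305)*9 + I = (-233 - 305)*9 - 63581 = -538*9 - 63581 = -4842 - 63581 = -68423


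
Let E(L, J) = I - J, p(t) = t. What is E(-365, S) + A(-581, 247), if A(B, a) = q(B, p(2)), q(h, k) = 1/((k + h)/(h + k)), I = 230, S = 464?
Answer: -233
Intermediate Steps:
q(h, k) = 1 (q(h, k) = 1/((h + k)/(h + k)) = 1/1 = 1)
A(B, a) = 1
E(L, J) = 230 - J
E(-365, S) + A(-581, 247) = (230 - 1*464) + 1 = (230 - 464) + 1 = -234 + 1 = -233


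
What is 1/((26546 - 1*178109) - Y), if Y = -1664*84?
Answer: -1/11787 ≈ -8.4839e-5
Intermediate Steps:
Y = -139776
1/((26546 - 1*178109) - Y) = 1/((26546 - 1*178109) - 1*(-139776)) = 1/((26546 - 178109) + 139776) = 1/(-151563 + 139776) = 1/(-11787) = -1/11787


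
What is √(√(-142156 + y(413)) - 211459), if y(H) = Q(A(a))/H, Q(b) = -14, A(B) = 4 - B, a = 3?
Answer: √(-736088779 + 59*I*√494845154)/59 ≈ 0.40996 + 459.85*I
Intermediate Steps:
y(H) = -14/H
√(√(-142156 + y(413)) - 211459) = √(√(-142156 - 14/413) - 211459) = √(√(-142156 - 14*1/413) - 211459) = √(√(-142156 - 2/59) - 211459) = √(√(-8387206/59) - 211459) = √(I*√494845154/59 - 211459) = √(-211459 + I*√494845154/59)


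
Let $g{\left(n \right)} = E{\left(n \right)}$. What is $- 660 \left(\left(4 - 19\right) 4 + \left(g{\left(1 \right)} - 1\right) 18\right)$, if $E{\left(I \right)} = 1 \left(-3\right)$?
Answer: $87120$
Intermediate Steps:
$E{\left(I \right)} = -3$
$g{\left(n \right)} = -3$
$- 660 \left(\left(4 - 19\right) 4 + \left(g{\left(1 \right)} - 1\right) 18\right) = - 660 \left(\left(4 - 19\right) 4 + \left(-3 - 1\right) 18\right) = - 660 \left(\left(-15\right) 4 - 72\right) = - 660 \left(-60 - 72\right) = \left(-660\right) \left(-132\right) = 87120$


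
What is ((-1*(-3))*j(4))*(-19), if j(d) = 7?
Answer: -399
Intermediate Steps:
((-1*(-3))*j(4))*(-19) = (-1*(-3)*7)*(-19) = (3*7)*(-19) = 21*(-19) = -399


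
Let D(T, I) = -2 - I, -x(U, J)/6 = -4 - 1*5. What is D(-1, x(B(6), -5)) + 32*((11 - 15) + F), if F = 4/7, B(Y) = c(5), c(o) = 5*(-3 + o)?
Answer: -1160/7 ≈ -165.71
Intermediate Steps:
c(o) = -15 + 5*o
B(Y) = 10 (B(Y) = -15 + 5*5 = -15 + 25 = 10)
F = 4/7 (F = 4*(1/7) = 4/7 ≈ 0.57143)
x(U, J) = 54 (x(U, J) = -6*(-4 - 1*5) = -6*(-4 - 5) = -6*(-9) = 54)
D(-1, x(B(6), -5)) + 32*((11 - 15) + F) = (-2 - 1*54) + 32*((11 - 15) + 4/7) = (-2 - 54) + 32*(-4 + 4/7) = -56 + 32*(-24/7) = -56 - 768/7 = -1160/7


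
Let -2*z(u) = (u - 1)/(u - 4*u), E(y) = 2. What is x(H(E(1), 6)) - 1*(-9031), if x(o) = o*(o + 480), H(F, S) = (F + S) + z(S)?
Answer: 16853065/1296 ≈ 13004.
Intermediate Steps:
z(u) = (-1 + u)/(6*u) (z(u) = -(u - 1)/(2*(u - 4*u)) = -(-1 + u)/(2*((-3*u))) = -(-1 + u)*(-1/(3*u))/2 = -(-1)*(-1 + u)/(6*u) = (-1 + u)/(6*u))
H(F, S) = F + S + (-1 + S)/(6*S) (H(F, S) = (F + S) + (-1 + S)/(6*S) = F + S + (-1 + S)/(6*S))
x(o) = o*(480 + o)
x(H(E(1), 6)) - 1*(-9031) = (⅙ + 2 + 6 - ⅙/6)*(480 + (⅙ + 2 + 6 - ⅙/6)) - 1*(-9031) = (⅙ + 2 + 6 - ⅙*⅙)*(480 + (⅙ + 2 + 6 - ⅙*⅙)) + 9031 = (⅙ + 2 + 6 - 1/36)*(480 + (⅙ + 2 + 6 - 1/36)) + 9031 = 293*(480 + 293/36)/36 + 9031 = (293/36)*(17573/36) + 9031 = 5148889/1296 + 9031 = 16853065/1296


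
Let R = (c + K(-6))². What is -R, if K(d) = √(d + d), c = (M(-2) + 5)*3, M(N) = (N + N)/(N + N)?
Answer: -312 - 72*I*√3 ≈ -312.0 - 124.71*I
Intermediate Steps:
M(N) = 1 (M(N) = (2*N)/((2*N)) = (2*N)*(1/(2*N)) = 1)
c = 18 (c = (1 + 5)*3 = 6*3 = 18)
K(d) = √2*√d (K(d) = √(2*d) = √2*√d)
R = (18 + 2*I*√3)² (R = (18 + √2*√(-6))² = (18 + √2*(I*√6))² = (18 + 2*I*√3)² ≈ 312.0 + 124.71*I)
-R = -(312 + 72*I*√3) = -312 - 72*I*√3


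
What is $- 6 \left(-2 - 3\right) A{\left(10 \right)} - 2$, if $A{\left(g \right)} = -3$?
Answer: $-92$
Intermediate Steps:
$- 6 \left(-2 - 3\right) A{\left(10 \right)} - 2 = - 6 \left(-2 - 3\right) \left(-3\right) - 2 = \left(-6\right) \left(-5\right) \left(-3\right) - 2 = 30 \left(-3\right) - 2 = -90 - 2 = -92$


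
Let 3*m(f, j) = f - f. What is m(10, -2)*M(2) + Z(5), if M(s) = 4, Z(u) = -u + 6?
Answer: 1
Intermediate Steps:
m(f, j) = 0 (m(f, j) = (f - f)/3 = (1/3)*0 = 0)
Z(u) = 6 - u
m(10, -2)*M(2) + Z(5) = 0*4 + (6 - 1*5) = 0 + (6 - 5) = 0 + 1 = 1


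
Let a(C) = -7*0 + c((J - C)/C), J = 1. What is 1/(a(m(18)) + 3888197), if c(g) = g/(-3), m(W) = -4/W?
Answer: 6/23329193 ≈ 2.5719e-7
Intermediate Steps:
c(g) = -g/3 (c(g) = g*(-1/3) = -g/3)
a(C) = -(1 - C)/(3*C) (a(C) = -7*0 - (1 - C)/(3*C) = 0 - (1 - C)/(3*C) = -(1 - C)/(3*C))
1/(a(m(18)) + 3888197) = 1/((-1 - 4/18)/(3*((-4/18))) + 3888197) = 1/((-1 - 4*1/18)/(3*((-4*1/18))) + 3888197) = 1/((-1 - 2/9)/(3*(-2/9)) + 3888197) = 1/((1/3)*(-9/2)*(-11/9) + 3888197) = 1/(11/6 + 3888197) = 1/(23329193/6) = 6/23329193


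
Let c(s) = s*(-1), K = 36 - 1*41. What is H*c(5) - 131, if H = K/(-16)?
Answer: -2121/16 ≈ -132.56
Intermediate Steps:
K = -5 (K = 36 - 41 = -5)
c(s) = -s
H = 5/16 (H = -5/(-16) = -5*(-1/16) = 5/16 ≈ 0.31250)
H*c(5) - 131 = 5*(-1*5)/16 - 131 = (5/16)*(-5) - 131 = -25/16 - 131 = -2121/16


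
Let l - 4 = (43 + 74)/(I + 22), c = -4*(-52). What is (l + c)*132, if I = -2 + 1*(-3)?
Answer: 491172/17 ≈ 28892.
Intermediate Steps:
I = -5 (I = -2 - 3 = -5)
c = 208
l = 185/17 (l = 4 + (43 + 74)/(-5 + 22) = 4 + 117/17 = 185/17 ≈ 10.882)
(l + c)*132 = (185/17 + 208)*132 = (3721/17)*132 = 491172/17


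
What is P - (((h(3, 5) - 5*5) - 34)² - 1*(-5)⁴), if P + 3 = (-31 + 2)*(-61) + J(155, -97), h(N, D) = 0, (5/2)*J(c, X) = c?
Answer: -1028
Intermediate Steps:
J(c, X) = 2*c/5
P = 1828 (P = -3 + ((-31 + 2)*(-61) + (⅖)*155) = -3 + (-29*(-61) + 62) = -3 + (1769 + 62) = -3 + 1831 = 1828)
P - (((h(3, 5) - 5*5) - 34)² - 1*(-5)⁴) = 1828 - (((0 - 5*5) - 34)² - 1*(-5)⁴) = 1828 - (((0 - 25) - 34)² - 1*625) = 1828 - ((-25 - 34)² - 625) = 1828 - ((-59)² - 625) = 1828 - (3481 - 625) = 1828 - 1*2856 = 1828 - 2856 = -1028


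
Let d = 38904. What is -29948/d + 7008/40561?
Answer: -235520399/394496286 ≈ -0.59702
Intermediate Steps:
-29948/d + 7008/40561 = -29948/38904 + 7008/40561 = -29948*1/38904 + 7008*(1/40561) = -7487/9726 + 7008/40561 = -235520399/394496286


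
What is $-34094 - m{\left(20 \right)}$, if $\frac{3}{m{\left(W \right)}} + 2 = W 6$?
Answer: $- \frac{4023095}{118} \approx -34094.0$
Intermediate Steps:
$m{\left(W \right)} = \frac{3}{-2 + 6 W}$ ($m{\left(W \right)} = \frac{3}{-2 + W 6} = \frac{3}{-2 + 6 W}$)
$-34094 - m{\left(20 \right)} = -34094 - \frac{3}{2 \left(-1 + 3 \cdot 20\right)} = -34094 - \frac{3}{2 \left(-1 + 60\right)} = -34094 - \frac{3}{2 \cdot 59} = -34094 - \frac{3}{2} \cdot \frac{1}{59} = -34094 - \frac{3}{118} = - \frac{4023095}{118}$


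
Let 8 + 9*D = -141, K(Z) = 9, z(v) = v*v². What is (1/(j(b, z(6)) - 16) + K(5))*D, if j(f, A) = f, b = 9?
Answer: -9238/63 ≈ -146.64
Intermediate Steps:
z(v) = v³
D = -149/9 (D = -8/9 + (⅑)*(-141) = -8/9 - 47/3 = -149/9 ≈ -16.556)
(1/(j(b, z(6)) - 16) + K(5))*D = (1/(9 - 16) + 9)*(-149/9) = (1/(-7) + 9)*(-149/9) = (-⅐ + 9)*(-149/9) = (62/7)*(-149/9) = -9238/63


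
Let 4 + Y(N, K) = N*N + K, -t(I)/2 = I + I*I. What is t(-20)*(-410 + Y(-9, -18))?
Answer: 266760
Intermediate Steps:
t(I) = -2*I - 2*I**2 (t(I) = -2*(I + I*I) = -2*(I + I**2) = -2*I - 2*I**2)
Y(N, K) = -4 + K + N**2 (Y(N, K) = -4 + (N*N + K) = -4 + (N**2 + K) = -4 + (K + N**2) = -4 + K + N**2)
t(-20)*(-410 + Y(-9, -18)) = (-2*(-20)*(1 - 20))*(-410 + (-4 - 18 + (-9)**2)) = (-2*(-20)*(-19))*(-410 + (-4 - 18 + 81)) = -760*(-410 + 59) = -760*(-351) = 266760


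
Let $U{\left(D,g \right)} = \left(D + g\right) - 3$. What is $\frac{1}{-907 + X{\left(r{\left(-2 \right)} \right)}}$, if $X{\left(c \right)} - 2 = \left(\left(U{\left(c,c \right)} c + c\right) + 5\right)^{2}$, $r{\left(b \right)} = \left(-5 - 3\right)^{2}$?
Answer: $\frac{1}{65107856} \approx 1.5359 \cdot 10^{-8}$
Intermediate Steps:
$r{\left(b \right)} = 64$ ($r{\left(b \right)} = \left(-8\right)^{2} = 64$)
$U{\left(D,g \right)} = -3 + D + g$
$X{\left(c \right)} = 2 + \left(5 + c + c \left(-3 + 2 c\right)\right)^{2}$ ($X{\left(c \right)} = 2 + \left(\left(\left(-3 + c + c\right) c + c\right) + 5\right)^{2} = 2 + \left(\left(\left(-3 + 2 c\right) c + c\right) + 5\right)^{2} = 2 + \left(\left(c \left(-3 + 2 c\right) + c\right) + 5\right)^{2} = 2 + \left(\left(c + c \left(-3 + 2 c\right)\right) + 5\right)^{2} = 2 + \left(5 + c + c \left(-3 + 2 c\right)\right)^{2}$)
$\frac{1}{-907 + X{\left(r{\left(-2 \right)} \right)}} = \frac{1}{-907 + \left(2 + \left(5 + 64 + 64 \left(-3 + 2 \cdot 64\right)\right)^{2}\right)} = \frac{1}{-907 + \left(2 + \left(5 + 64 + 64 \left(-3 + 128\right)\right)^{2}\right)} = \frac{1}{-907 + \left(2 + \left(5 + 64 + 64 \cdot 125\right)^{2}\right)} = \frac{1}{-907 + \left(2 + \left(5 + 64 + 8000\right)^{2}\right)} = \frac{1}{-907 + \left(2 + 8069^{2}\right)} = \frac{1}{-907 + \left(2 + 65108761\right)} = \frac{1}{-907 + 65108763} = \frac{1}{65107856}$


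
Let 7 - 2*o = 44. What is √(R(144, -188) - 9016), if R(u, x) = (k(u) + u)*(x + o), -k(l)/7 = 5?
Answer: I*√126098/2 ≈ 177.55*I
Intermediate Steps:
o = -37/2 (o = 7/2 - ½*44 = 7/2 - 22 = -37/2 ≈ -18.500)
k(l) = -35 (k(l) = -7*5 = -35)
R(u, x) = (-35 + u)*(-37/2 + x) (R(u, x) = (-35 + u)*(x - 37/2) = (-35 + u)*(-37/2 + x))
√(R(144, -188) - 9016) = √((1295/2 - 35*(-188) - 37/2*144 + 144*(-188)) - 9016) = √((1295/2 + 6580 - 2664 - 27072) - 9016) = √(-45017/2 - 9016) = √(-63049/2) = I*√126098/2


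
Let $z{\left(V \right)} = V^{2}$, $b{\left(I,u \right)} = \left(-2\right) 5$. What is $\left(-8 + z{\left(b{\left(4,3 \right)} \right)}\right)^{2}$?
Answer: $8464$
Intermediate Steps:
$b{\left(I,u \right)} = -10$
$\left(-8 + z{\left(b{\left(4,3 \right)} \right)}\right)^{2} = \left(-8 + \left(-10\right)^{2}\right)^{2} = \left(-8 + 100\right)^{2} = 92^{2} = 8464$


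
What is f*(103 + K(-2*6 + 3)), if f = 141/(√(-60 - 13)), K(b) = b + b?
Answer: -11985*I*√73/73 ≈ -1402.7*I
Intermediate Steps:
K(b) = 2*b
f = -141*I*√73/73 (f = 141/(√(-73)) = 141/((I*√73)) = 141*(-I*√73/73) = -141*I*√73/73 ≈ -16.503*I)
f*(103 + K(-2*6 + 3)) = (-141*I*√73/73)*(103 + 2*(-2*6 + 3)) = (-141*I*√73/73)*(103 + 2*(-12 + 3)) = (-141*I*√73/73)*(103 + 2*(-9)) = (-141*I*√73/73)*(103 - 18) = -141*I*√73/73*85 = -11985*I*√73/73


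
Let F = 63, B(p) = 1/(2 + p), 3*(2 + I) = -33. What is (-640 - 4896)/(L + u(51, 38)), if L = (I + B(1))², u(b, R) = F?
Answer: -49824/2011 ≈ -24.776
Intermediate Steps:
I = -13 (I = -2 + (⅓)*(-33) = -2 - 11 = -13)
u(b, R) = 63
L = 1444/9 (L = (-13 + 1/(2 + 1))² = (-13 + 1/3)² = (-13 + ⅓)² = (-38/3)² = 1444/9 ≈ 160.44)
(-640 - 4896)/(L + u(51, 38)) = (-640 - 4896)/(1444/9 + 63) = -5536/2011/9 = -5536*9/2011 = -49824/2011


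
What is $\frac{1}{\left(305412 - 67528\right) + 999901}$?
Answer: $\frac{1}{1237785} \approx 8.079 \cdot 10^{-7}$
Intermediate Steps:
$\frac{1}{\left(305412 - 67528\right) + 999901} = \frac{1}{237884 + 999901} = \frac{1}{1237785}$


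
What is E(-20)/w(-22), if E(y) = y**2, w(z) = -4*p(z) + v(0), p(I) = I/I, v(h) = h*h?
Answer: -100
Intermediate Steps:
v(h) = h**2
p(I) = 1
w(z) = -4 (w(z) = -4*1 + 0**2 = -4 + 0 = -4)
E(-20)/w(-22) = (-20)**2/(-4) = 400*(-1/4) = -100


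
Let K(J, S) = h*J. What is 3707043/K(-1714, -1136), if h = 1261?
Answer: -3707043/2161354 ≈ -1.7151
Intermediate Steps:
K(J, S) = 1261*J
3707043/K(-1714, -1136) = 3707043/((1261*(-1714))) = 3707043/(-2161354) = 3707043*(-1/2161354) = -3707043/2161354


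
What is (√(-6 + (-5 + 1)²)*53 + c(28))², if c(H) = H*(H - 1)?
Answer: 599626 + 80136*√10 ≈ 8.5304e+5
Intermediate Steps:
c(H) = H*(-1 + H)
(√(-6 + (-5 + 1)²)*53 + c(28))² = (√(-6 + (-5 + 1)²)*53 + 28*(-1 + 28))² = (√(-6 + (-4)²)*53 + 28*27)² = (√(-6 + 16)*53 + 756)² = (√10*53 + 756)² = (53*√10 + 756)² = (756 + 53*√10)²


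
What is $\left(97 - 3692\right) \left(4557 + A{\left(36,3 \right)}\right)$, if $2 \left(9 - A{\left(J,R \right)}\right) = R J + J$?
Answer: $-16155930$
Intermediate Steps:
$A{\left(J,R \right)} = 9 - \frac{J}{2} - \frac{J R}{2}$ ($A{\left(J,R \right)} = 9 - \frac{R J + J}{2} = 9 - \frac{J R + J}{2} = 9 - \frac{J + J R}{2} = 9 - \left(\frac{J}{2} + \frac{J R}{2}\right) = 9 - \frac{J}{2} - \frac{J R}{2}$)
$\left(97 - 3692\right) \left(4557 + A{\left(36,3 \right)}\right) = \left(97 - 3692\right) \left(4557 - \left(9 + 54\right)\right) = - 3595 \left(4557 - 63\right) = \left(-3595\right) 4494 = -16155930$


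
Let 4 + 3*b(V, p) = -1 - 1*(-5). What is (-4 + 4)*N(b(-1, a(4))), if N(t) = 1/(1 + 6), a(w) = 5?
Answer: 0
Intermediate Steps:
b(V, p) = 0 (b(V, p) = -4/3 + (-1 - 1*(-5))/3 = -4/3 + (-1 + 5)/3 = -4/3 + (1/3)*4 = -4/3 + 4/3 = 0)
N(t) = 1/7
(-4 + 4)*N(b(-1, a(4))) = (-4 + 4)*(1/7) = 0*(1/7) = 0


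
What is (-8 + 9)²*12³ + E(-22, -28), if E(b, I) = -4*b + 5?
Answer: 1821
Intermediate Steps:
E(b, I) = 5 - 4*b
(-8 + 9)²*12³ + E(-22, -28) = (-8 + 9)²*12³ + (5 - 4*(-22)) = 1²*1728 + (5 + 88) = 1*1728 + 93 = 1728 + 93 = 1821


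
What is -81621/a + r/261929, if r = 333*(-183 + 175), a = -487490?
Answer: 20080233549/127687768210 ≈ 0.15726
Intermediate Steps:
r = -2664 (r = 333*(-8) = -2664)
-81621/a + r/261929 = -81621/(-487490) - 2664/261929 = -81621*(-1/487490) - 2664*1/261929 = 81621/487490 - 2664/261929 = 20080233549/127687768210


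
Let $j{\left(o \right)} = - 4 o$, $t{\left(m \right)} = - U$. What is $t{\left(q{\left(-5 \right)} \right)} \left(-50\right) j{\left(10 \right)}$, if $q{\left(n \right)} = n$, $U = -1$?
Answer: $2000$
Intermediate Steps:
$t{\left(m \right)} = 1$ ($t{\left(m \right)} = \left(-1\right) \left(-1\right) = 1$)
$t{\left(q{\left(-5 \right)} \right)} \left(-50\right) j{\left(10 \right)} = 1 \left(-50\right) \left(\left(-4\right) 10\right) = \left(-50\right) \left(-40\right) = 2000$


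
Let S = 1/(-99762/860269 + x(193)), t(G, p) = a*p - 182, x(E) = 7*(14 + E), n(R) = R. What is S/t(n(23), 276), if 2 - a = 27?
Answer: -860269/8827217394558 ≈ -9.7456e-8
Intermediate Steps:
x(E) = 98 + 7*E
a = -25 (a = 2 - 1*27 = 2 - 27 = -25)
t(G, p) = -182 - 25*p (t(G, p) = -25*p - 182 = -182 - 25*p)
S = 860269/1246430019 (S = 1/(-99762/860269 + (98 + 7*193)) = 1/(-99762*1/860269 + (98 + 1351)) = 1/(-99762/860269 + 1449) = 1/(1246430019/860269) = 860269/1246430019 ≈ 0.00069019)
S/t(n(23), 276) = 860269/(1246430019*(-182 - 25*276)) = 860269/(1246430019*(-182 - 6900)) = (860269/1246430019)/(-7082) = (860269/1246430019)*(-1/7082) = -860269/8827217394558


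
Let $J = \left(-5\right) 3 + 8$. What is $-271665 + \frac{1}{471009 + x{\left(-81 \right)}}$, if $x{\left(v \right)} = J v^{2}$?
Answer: $- \frac{115479901529}{425082} \approx -2.7167 \cdot 10^{5}$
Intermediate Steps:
$J = -7$ ($J = -15 + 8 = -7$)
$x{\left(v \right)} = - 7 v^{2}$
$-271665 + \frac{1}{471009 + x{\left(-81 \right)}} = -271665 + \frac{1}{471009 - 7 \left(-81\right)^{2}} = -271665 + \frac{1}{471009 - 45927} = -271665 + \frac{1}{425082} = - \frac{115479901529}{425082}$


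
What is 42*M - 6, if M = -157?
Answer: -6600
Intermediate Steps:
42*M - 6 = 42*(-157) - 6 = -6594 - 6 = -6600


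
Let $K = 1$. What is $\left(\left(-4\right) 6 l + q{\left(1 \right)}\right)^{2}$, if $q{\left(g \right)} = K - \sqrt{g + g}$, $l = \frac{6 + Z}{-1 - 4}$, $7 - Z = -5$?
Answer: $\frac{191019}{25} - \frac{874 \sqrt{2}}{5} \approx 7393.6$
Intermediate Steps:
$Z = 12$ ($Z = 7 - -5 = 7 + 5 = 12$)
$l = - \frac{18}{5}$ ($l = \frac{6 + 12}{-1 - 4} = \frac{18}{-5} = 18 \left(- \frac{1}{5}\right) = - \frac{18}{5} \approx -3.6$)
$q{\left(g \right)} = 1 - \sqrt{2} \sqrt{g}$ ($q{\left(g \right)} = 1 - \sqrt{g + g} = 1 - \sqrt{2 g} = 1 - \sqrt{2} \sqrt{g}$)
$\left(\left(-4\right) 6 l + q{\left(1 \right)}\right)^{2} = \left(\left(-4\right) 6 \left(- \frac{18}{5}\right) + \left(1 - \sqrt{2} \sqrt{1}\right)\right)^{2} = \left(\left(-24\right) \left(- \frac{18}{5}\right) + \left(1 - \sqrt{2} \cdot 1\right)\right)^{2} = \left(\frac{432}{5} + \left(1 - \sqrt{2}\right)\right)^{2} = \left(\frac{437}{5} - \sqrt{2}\right)^{2}$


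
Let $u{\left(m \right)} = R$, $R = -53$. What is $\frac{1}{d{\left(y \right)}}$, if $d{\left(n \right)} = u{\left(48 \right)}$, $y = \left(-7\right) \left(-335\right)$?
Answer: $- \frac{1}{53} \approx -0.018868$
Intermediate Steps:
$u{\left(m \right)} = -53$
$y = 2345$
$d{\left(n \right)} = -53$
$\frac{1}{d{\left(y \right)}} = \frac{1}{-53} = - \frac{1}{53}$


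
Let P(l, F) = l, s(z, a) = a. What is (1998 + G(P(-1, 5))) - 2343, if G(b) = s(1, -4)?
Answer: -349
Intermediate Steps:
G(b) = -4
(1998 + G(P(-1, 5))) - 2343 = (1998 - 4) - 2343 = 1994 - 2343 = -349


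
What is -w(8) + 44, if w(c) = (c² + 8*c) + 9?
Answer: -93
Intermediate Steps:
w(c) = 9 + c² + 8*c
-w(8) + 44 = -(9 + 8² + 8*8) + 44 = -(9 + 64 + 64) + 44 = -1*137 + 44 = -137 + 44 = -93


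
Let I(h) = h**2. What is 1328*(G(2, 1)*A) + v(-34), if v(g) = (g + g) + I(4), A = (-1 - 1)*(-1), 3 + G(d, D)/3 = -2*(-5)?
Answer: 55724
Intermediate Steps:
G(d, D) = 21 (G(d, D) = -9 + 3*(-2*(-5)) = -9 + 3*10 = -9 + 30 = 21)
A = 2 (A = -2*(-1) = 2)
v(g) = 16 + 2*g (v(g) = (g + g) + 4**2 = 2*g + 16 = 16 + 2*g)
1328*(G(2, 1)*A) + v(-34) = 1328*(21*2) + (16 + 2*(-34)) = 1328*42 + (16 - 68) = 55776 - 52 = 55724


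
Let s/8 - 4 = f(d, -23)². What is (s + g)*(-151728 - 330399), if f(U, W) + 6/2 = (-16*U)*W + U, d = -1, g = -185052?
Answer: -444546164604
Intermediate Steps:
f(U, W) = -3 + U - 16*U*W (f(U, W) = -3 + ((-16*U)*W + U) = -3 + (-16*U*W + U) = -3 + (U - 16*U*W) = -3 + U - 16*U*W)
s = 1107104 (s = 32 + 8*(-3 - 1 - 16*(-1)*(-23))² = 32 + 8*(-3 - 1 - 368)² = 32 + 8*(-372)² = 32 + 8*138384 = 32 + 1107072 = 1107104)
(s + g)*(-151728 - 330399) = (1107104 - 185052)*(-151728 - 330399) = 922052*(-482127) = -444546164604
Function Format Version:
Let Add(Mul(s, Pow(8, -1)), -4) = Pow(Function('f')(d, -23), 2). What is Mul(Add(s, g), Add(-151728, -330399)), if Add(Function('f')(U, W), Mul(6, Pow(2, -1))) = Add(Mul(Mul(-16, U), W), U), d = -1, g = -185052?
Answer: -444546164604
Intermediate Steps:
Function('f')(U, W) = Add(-3, U, Mul(-16, U, W)) (Function('f')(U, W) = Add(-3, Add(Mul(Mul(-16, U), W), U)) = Add(-3, Add(Mul(-16, U, W), U)) = Add(-3, Add(U, Mul(-16, U, W))) = Add(-3, U, Mul(-16, U, W)))
s = 1107104 (s = Add(32, Mul(8, Pow(Add(-3, -1, Mul(-16, -1, -23)), 2))) = Add(32, Mul(8, Pow(Add(-3, -1, -368), 2))) = Add(32, Mul(8, Pow(-372, 2))) = Add(32, Mul(8, 138384)) = Add(32, 1107072) = 1107104)
Mul(Add(s, g), Add(-151728, -330399)) = Mul(Add(1107104, -185052), Add(-151728, -330399)) = Mul(922052, -482127) = -444546164604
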